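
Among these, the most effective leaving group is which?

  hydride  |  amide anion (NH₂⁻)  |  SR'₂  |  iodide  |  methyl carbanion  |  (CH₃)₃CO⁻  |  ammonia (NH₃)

iodide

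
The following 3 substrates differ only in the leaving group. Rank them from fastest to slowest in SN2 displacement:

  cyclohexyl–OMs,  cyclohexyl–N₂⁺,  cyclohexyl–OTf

Identical carbon frameworks mean the comparison reduces to leaving-group quality.
Leaving-group ability tracks the stability of the departed species; conjugate-acid pKₐ is the usual yardstick (lower pKₐ → better LG).
cyclohexyl–N₂⁺ loses N₂: no meaningful conjugate acid; N₂ departs as an exceptionally stable neutral molecule
cyclohexyl–OTf loses OTf⁻: pKₐ(CF₃SO₃H (triflic acid)) ≈ -14
cyclohexyl–OMs loses OMs⁻: pKₐ(CH₃SO₃H (MsOH)) ≈ -1.9

cyclohexyl–N₂⁺ > cyclohexyl–OTf > cyclohexyl–OMs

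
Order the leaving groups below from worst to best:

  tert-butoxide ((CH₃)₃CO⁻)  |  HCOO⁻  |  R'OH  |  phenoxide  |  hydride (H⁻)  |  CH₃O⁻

The more stable X⁻ (or X) is on its own — i.e. the weaker a base it is — the better a leaving group it makes.
R'OH: pKₐ(R'OH₂⁺) ≈ -2.4
HCOO⁻: pKₐ(HCOOH) ≈ 3.8 — resonance-stabilised carboxylate
phenoxide: pKₐ(C₆H₅OH (phenol)) ≈ 10 — resonance into the ring helps, but still a poor LG
CH₃O⁻: pKₐ(CH₃OH) ≈ 15.5 — strong base; alkoxides do not leave unassisted
tert-butoxide ((CH₃)₃CO⁻): pKₐ(t-BuOH) ≈ 18 — bulky, strongly basic alkoxide
hydride (H⁻): pKₐ(H₂) ≈ 36 — extremely strong base; leaves only in special hydride-transfer contexts
The question asks for worst first, so the sequence is read in increasing leaving-group ability.

hydride (H⁻) < tert-butoxide ((CH₃)₃CO⁻) < CH₃O⁻ < phenoxide < HCOO⁻ < R'OH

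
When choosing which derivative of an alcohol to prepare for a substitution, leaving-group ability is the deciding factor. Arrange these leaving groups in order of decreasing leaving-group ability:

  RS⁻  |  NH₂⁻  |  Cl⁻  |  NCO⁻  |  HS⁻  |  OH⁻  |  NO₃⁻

The more stable X⁻ (or X) is on its own — i.e. the weaker a base it is — the better a leaving group it makes.
Cl⁻: pKₐ(HCl) ≈ -7
NO₃⁻: pKₐ(HNO₃) ≈ -1.3
NCO⁻: pKₐ(HOCN) ≈ 3.5
HS⁻: pKₐ(H₂S) ≈ 7
RS⁻: pKₐ(RSH (a thiol)) ≈ 10.5
OH⁻: pKₐ(H₂O) ≈ 15.7
NH₂⁻: pKₐ(NH₃) ≈ 38

Cl⁻ > NO₃⁻ > NCO⁻ > HS⁻ > RS⁻ > OH⁻ > NH₂⁻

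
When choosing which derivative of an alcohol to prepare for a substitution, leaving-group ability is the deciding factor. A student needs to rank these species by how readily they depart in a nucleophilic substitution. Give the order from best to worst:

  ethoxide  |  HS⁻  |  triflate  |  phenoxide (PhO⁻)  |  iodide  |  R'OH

triflate: pKₐ(CF₃SO₃H (triflic acid)) ≈ -14 — charge spread over three oxygens and a CF₃ group; the premier leaving group in synthesis
iodide: pKₐ(HI) ≈ -10 — large, highly polarisable; very weak base
R'OH: pKₐ(R'OH₂⁺) ≈ -2.4 — neutral; leaves from a protonated ether (an oxonium ion, R–O(H)R'⁺)
HS⁻: pKₐ(H₂S) ≈ 7
phenoxide (PhO⁻): pKₐ(C₆H₅OH (phenol)) ≈ 10 — resonance into the ring helps, but still a poor LG
ethoxide: pKₐ(CH₃CH₂OH) ≈ 16 — strong base; alkoxides do not leave unassisted

triflate > iodide > R'OH > HS⁻ > phenoxide (PhO⁻) > ethoxide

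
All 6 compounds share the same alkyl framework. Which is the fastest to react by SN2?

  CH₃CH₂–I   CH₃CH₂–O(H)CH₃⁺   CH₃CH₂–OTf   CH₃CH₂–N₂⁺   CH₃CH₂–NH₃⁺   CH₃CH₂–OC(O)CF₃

CH₃CH₂–N₂⁺

Same R in every case — rank the leaving groups.
Leaving-group ability tracks the stability of the departed species; conjugate-acid pKₐ is the usual yardstick (lower pKₐ → better LG).
CH₃CH₂–N₂⁺ loses N₂: no meaningful conjugate acid; N₂ departs as an exceptionally stable neutral molecule
CH₃CH₂–OTf loses OTf⁻: pKₐ(CF₃SO₃H (triflic acid)) ≈ -14
CH₃CH₂–I loses I⁻: pKₐ(HI) ≈ -10
CH₃CH₂–O(H)CH₃⁺ loses R'OH: pKₐ(R'OH₂⁺) ≈ -2.4
CH₃CH₂–OC(O)CF₃ loses CF₃COO⁻: pKₐ(CF₃COOH) ≈ 0.2
CH₃CH₂–NH₃⁺ loses NH₃: pKₐ(NH₄⁺) ≈ 9.2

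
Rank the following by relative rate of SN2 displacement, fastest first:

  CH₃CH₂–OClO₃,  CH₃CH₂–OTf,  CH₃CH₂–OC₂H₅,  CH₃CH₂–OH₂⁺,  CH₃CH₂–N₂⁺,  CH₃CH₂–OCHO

CH₃CH₂–N₂⁺ > CH₃CH₂–OTf > CH₃CH₂–OClO₃ > CH₃CH₂–OH₂⁺ > CH₃CH₂–OCHO > CH₃CH₂–OC₂H₅

With the same alkyl group throughout, only the leaving group differentiates the rates.
Leaving-group ability tracks the stability of the departed species; conjugate-acid pKₐ is the usual yardstick (lower pKₐ → better LG).
CH₃CH₂–N₂⁺ loses N₂: no meaningful conjugate acid; N₂ departs as an exceptionally stable neutral molecule
CH₃CH₂–OTf loses OTf⁻: pKₐ(CF₃SO₃H (triflic acid)) ≈ -14
CH₃CH₂–OClO₃ loses ClO₄⁻: pKₐ(HClO₄) ≈ -10
CH₃CH₂–OH₂⁺ loses H₂O: pKₐ(H₃O⁺) ≈ -1.7
CH₃CH₂–OCHO loses HCOO⁻: pKₐ(HCOOH) ≈ 3.8
CH₃CH₂–OC₂H₅ loses CH₃CH₂O⁻: pKₐ(CH₃CH₂OH) ≈ 16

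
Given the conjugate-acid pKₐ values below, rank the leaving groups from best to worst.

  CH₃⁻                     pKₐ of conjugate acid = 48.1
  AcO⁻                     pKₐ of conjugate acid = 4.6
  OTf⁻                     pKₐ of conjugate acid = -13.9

Lower conjugate-acid pKₐ ⇒ weaker base ⇒ better leaving group.
Sorting by the given values: OTf⁻ (-13.9), AcO⁻ (4.6), CH₃⁻ (48.1).

OTf⁻ > AcO⁻ > CH₃⁻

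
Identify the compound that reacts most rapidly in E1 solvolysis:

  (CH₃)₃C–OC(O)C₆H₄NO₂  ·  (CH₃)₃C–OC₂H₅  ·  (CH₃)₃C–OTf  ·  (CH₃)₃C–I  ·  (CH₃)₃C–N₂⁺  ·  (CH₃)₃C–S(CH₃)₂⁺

Identical carbon frameworks mean the comparison reduces to leaving-group quality.
The more stable X⁻ (or X) is on its own — i.e. the weaker a base it is — the better a leaving group it makes.
(CH₃)₃C–N₂⁺ loses N₂: no meaningful conjugate acid; N₂ departs as an exceptionally stable neutral molecule
(CH₃)₃C–OTf loses OTf⁻: pKₐ(CF₃SO₃H (triflic acid)) ≈ -14
(CH₃)₃C–I loses I⁻: pKₐ(HI) ≈ -10
(CH₃)₃C–S(CH₃)₂⁺ loses SR'₂: pKₐ(R'₂SH⁺) ≈ -7
(CH₃)₃C–OC(O)C₆H₄NO₂ loses p-O₂N–C₆H₄–COO⁻: pKₐ(p-nitrobenzoic acid) ≈ 3.4
(CH₃)₃C–OC₂H₅ loses CH₃CH₂O⁻: pKₐ(CH₃CH₂OH) ≈ 16

(CH₃)₃C–N₂⁺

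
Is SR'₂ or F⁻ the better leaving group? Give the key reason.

SR'₂

SR'₂ is the better leaving group.
pKₐ(R'₂SH⁺) ≈ -7 versus pKₐ(HF) ≈ 3.2: SR'₂ is the much weaker base.
Neutral; leaves from a sulfonium salt (R–SR'₂⁺).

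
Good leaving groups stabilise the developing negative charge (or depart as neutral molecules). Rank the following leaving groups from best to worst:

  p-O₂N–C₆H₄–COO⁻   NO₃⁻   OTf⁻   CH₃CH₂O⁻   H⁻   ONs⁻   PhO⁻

Rank by basicity of the departing species: weakest base leaves most easily.
OTf⁻: pKₐ(CF₃SO₃H (triflic acid)) ≈ -14 — charge spread over three oxygens and a CF₃ group; the premier leaving group in synthesis
ONs⁻: pKₐ(p-O₂NC₆H₄SO₃H) ≈ -3.5 — p-nitro group further stabilises the sulfonate
NO₃⁻: pKₐ(HNO₃) ≈ -1.3
p-O₂N–C₆H₄–COO⁻: pKₐ(p-nitrobenzoic acid) ≈ 3.4 — electron-withdrawing nitro group stabilises the carboxylate
PhO⁻: pKₐ(C₆H₅OH (phenol)) ≈ 10 — resonance into the ring helps, but still a poor LG
CH₃CH₂O⁻: pKₐ(CH₃CH₂OH) ≈ 16 — strong base; alkoxides do not leave unassisted
H⁻: pKₐ(H₂) ≈ 36

OTf⁻ > ONs⁻ > NO₃⁻ > p-O₂N–C₆H₄–COO⁻ > PhO⁻ > CH₃CH₂O⁻ > H⁻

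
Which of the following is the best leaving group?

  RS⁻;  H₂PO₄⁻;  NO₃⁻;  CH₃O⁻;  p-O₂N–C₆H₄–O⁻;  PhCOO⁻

The more stable X⁻ (or X) is on its own — i.e. the weaker a base it is — the better a leaving group it makes.
NO₃⁻: pKₐ(HNO₃) ≈ -1.3
H₂PO₄⁻: pKₐ(H₃PO₄) ≈ 2.1
PhCOO⁻: pKₐ(C₆H₅COOH) ≈ 4.2
p-O₂N–C₆H₄–O⁻: pKₐ(p-nitrophenol) ≈ 7.2
RS⁻: pKₐ(RSH (a thiol)) ≈ 10.5
CH₃O⁻: pKₐ(CH₃OH) ≈ 15.5

NO₃⁻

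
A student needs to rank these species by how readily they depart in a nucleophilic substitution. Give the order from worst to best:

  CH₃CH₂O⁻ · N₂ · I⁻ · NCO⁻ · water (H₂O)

Rank by basicity of the departing species: weakest base leaves most easily.
N₂: no meaningful conjugate acid; N₂ departs as an exceptionally stable neutral molecule
I⁻: pKₐ(HI) ≈ -10
water (H₂O): pKₐ(H₃O⁺) ≈ -1.7
NCO⁻: pKₐ(HOCN) ≈ 3.5
CH₃CH₂O⁻: pKₐ(CH₃CH₂OH) ≈ 16
Reversing gives the worst-to-best order requested.

CH₃CH₂O⁻ < NCO⁻ < water (H₂O) < I⁻ < N₂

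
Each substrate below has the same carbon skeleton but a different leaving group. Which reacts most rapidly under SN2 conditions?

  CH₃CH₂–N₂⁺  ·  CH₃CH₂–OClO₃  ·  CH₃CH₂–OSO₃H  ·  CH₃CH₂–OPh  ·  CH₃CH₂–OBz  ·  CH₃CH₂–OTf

Same R in every case — rank the leaving groups.
Rank by basicity of the departing species: weakest base leaves most easily.
CH₃CH₂–N₂⁺ loses N₂: no meaningful conjugate acid; N₂ departs as an exceptionally stable neutral molecule
CH₃CH₂–OTf loses OTf⁻: pKₐ(CF₃SO₃H (triflic acid)) ≈ -14
CH₃CH₂–OClO₃ loses ClO₄⁻: pKₐ(HClO₄) ≈ -10
CH₃CH₂–OSO₃H loses HSO₄⁻: pKₐ(H₂SO₄) ≈ -3
CH₃CH₂–OBz loses PhCOO⁻: pKₐ(C₆H₅COOH) ≈ 4.2
CH₃CH₂–OPh loses PhO⁻: pKₐ(C₆H₅OH (phenol)) ≈ 10

CH₃CH₂–N₂⁺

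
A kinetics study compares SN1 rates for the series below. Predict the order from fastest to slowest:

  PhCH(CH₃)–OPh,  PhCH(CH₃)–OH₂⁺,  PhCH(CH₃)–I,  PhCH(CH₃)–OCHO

PhCH(CH₃)–I > PhCH(CH₃)–OH₂⁺ > PhCH(CH₃)–OCHO > PhCH(CH₃)–OPh

With the same alkyl group throughout, only the leaving group differentiates the rates.
A good leaving group is a weak base: the lower the pKₐ of its conjugate acid, the more readily it departs.
PhCH(CH₃)–I loses I⁻: pKₐ(HI) ≈ -10
PhCH(CH₃)–OH₂⁺ loses H₂O: pKₐ(H₃O⁺) ≈ -1.7
PhCH(CH₃)–OCHO loses HCOO⁻: pKₐ(HCOOH) ≈ 3.8
PhCH(CH₃)–OPh loses PhO⁻: pKₐ(C₆H₅OH (phenol)) ≈ 10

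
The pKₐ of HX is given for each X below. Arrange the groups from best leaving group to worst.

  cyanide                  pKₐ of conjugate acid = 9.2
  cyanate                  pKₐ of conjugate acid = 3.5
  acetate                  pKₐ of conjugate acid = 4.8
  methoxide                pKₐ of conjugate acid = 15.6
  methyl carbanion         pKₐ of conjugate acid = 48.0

Lower conjugate-acid pKₐ ⇒ weaker base ⇒ better leaving group.
Sorting by the given values: cyanate (3.5), acetate (4.8), cyanide (9.2), methoxide (15.6), methyl carbanion (48.0).

cyanate > acetate > cyanide > methoxide > methyl carbanion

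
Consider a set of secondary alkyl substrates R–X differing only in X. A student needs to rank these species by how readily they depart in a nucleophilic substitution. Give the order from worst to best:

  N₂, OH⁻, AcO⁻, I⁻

N₂: no meaningful conjugate acid; N₂ departs as an exceptionally stable neutral molecule
I⁻: pKₐ(HI) ≈ -10
AcO⁻: pKₐ(CH₃COOH) ≈ 4.8
OH⁻: pKₐ(H₂O) ≈ 15.7
The question asks for worst first, so the sequence is read in increasing leaving-group ability.

OH⁻ < AcO⁻ < I⁻ < N₂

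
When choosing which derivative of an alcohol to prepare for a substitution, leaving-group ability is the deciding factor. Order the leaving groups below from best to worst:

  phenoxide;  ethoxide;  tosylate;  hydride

Leaving-group ability tracks the stability of the departed species; conjugate-acid pKₐ is the usual yardstick (lower pKₐ → better LG).
tosylate: pKₐ(p-CH₃C₆H₄SO₃H (TsOH)) ≈ -2.8 — resonance-delocalised arenesulfonate
phenoxide: pKₐ(C₆H₅OH (phenol)) ≈ 10
ethoxide: pKₐ(CH₃CH₂OH) ≈ 16
hydride: pKₐ(H₂) ≈ 36 — extremely strong base; leaves only in special hydride-transfer contexts

tosylate > phenoxide > ethoxide > hydride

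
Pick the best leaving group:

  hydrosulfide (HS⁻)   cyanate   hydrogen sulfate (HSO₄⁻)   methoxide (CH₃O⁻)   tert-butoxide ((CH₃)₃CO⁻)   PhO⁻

hydrogen sulfate (HSO₄⁻)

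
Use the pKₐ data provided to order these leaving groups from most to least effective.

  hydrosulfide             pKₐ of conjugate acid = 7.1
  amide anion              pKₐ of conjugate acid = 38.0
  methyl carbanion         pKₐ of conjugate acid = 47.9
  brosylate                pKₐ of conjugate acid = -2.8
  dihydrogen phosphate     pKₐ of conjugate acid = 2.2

Lower conjugate-acid pKₐ ⇒ weaker base ⇒ better leaving group.
Sorting by the given values: brosylate (-2.8), dihydrogen phosphate (2.2), hydrosulfide (7.1), amide anion (38.0), methyl carbanion (47.9).

brosylate > dihydrogen phosphate > hydrosulfide > amide anion > methyl carbanion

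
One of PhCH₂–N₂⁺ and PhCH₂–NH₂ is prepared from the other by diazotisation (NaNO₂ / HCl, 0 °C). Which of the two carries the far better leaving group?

PhCH₂–N₂⁺

From PhCH₂–NH₂ the departing group would be NH₂⁻ (pKₐ(NH₃) ≈ 38). Extremely strong base; never a leaving group.
From PhCH₂–N₂⁺ the leaving group is N₂ (no meaningful conjugate acid; N₂ departs as an exceptionally stable neutral molecule).
Diazotisation (NaNO₂ / HCl, 0 °C) works by generating a diazonium salt that expels N₂, making PhCH₂–N₂⁺ enormously more reactive.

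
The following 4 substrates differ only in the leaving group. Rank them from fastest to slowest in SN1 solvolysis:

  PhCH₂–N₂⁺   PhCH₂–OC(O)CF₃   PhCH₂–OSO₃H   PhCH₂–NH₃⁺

PhCH₂–N₂⁺ > PhCH₂–OSO₃H > PhCH₂–OC(O)CF₃ > PhCH₂–NH₃⁺

Same R in every case — rank the leaving groups.
A good leaving group is a weak base: the lower the pKₐ of its conjugate acid, the more readily it departs.
PhCH₂–N₂⁺ loses N₂: no meaningful conjugate acid; N₂ departs as an exceptionally stable neutral molecule
PhCH₂–OSO₃H loses HSO₄⁻: pKₐ(H₂SO₄) ≈ -3
PhCH₂–OC(O)CF₃ loses CF₃COO⁻: pKₐ(CF₃COOH) ≈ 0.2
PhCH₂–NH₃⁺ loses NH₃: pKₐ(NH₄⁺) ≈ 9.2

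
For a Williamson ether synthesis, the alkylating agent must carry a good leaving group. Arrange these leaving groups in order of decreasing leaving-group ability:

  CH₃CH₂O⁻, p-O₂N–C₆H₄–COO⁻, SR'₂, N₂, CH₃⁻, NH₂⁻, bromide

N₂: no meaningful conjugate acid; N₂ departs as an exceptionally stable neutral molecule
bromide: pKₐ(HBr) ≈ -9
SR'₂: pKₐ(R'₂SH⁺) ≈ -7 — neutral; leaves from a sulfonium salt (R–SR'₂⁺)
p-O₂N–C₆H₄–COO⁻: pKₐ(p-nitrobenzoic acid) ≈ 3.4
CH₃CH₂O⁻: pKₐ(CH₃CH₂OH) ≈ 16 — strong base; alkoxides do not leave unassisted
NH₂⁻: pKₐ(NH₃) ≈ 38 — extremely strong base; never a leaving group
CH₃⁻: pKₐ(CH₄) ≈ 48 — unstabilised carbanion; the worst conceivable leaving group

N₂ > bromide > SR'₂ > p-O₂N–C₆H₄–COO⁻ > CH₃CH₂O⁻ > NH₂⁻ > CH₃⁻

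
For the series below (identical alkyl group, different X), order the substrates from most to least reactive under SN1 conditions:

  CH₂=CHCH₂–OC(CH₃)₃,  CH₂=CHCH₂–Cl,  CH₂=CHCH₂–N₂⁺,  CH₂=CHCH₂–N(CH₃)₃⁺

CH₂=CHCH₂–N₂⁺ > CH₂=CHCH₂–Cl > CH₂=CHCH₂–N(CH₃)₃⁺ > CH₂=CHCH₂–OC(CH₃)₃

With the same alkyl group throughout, only the leaving group differentiates the rates.
Rank by basicity of the departing species: weakest base leaves most easily.
CH₂=CHCH₂–N₂⁺ loses N₂: no meaningful conjugate acid; N₂ departs as an exceptionally stable neutral molecule
CH₂=CHCH₂–Cl loses Cl⁻: pKₐ(HCl) ≈ -7
CH₂=CHCH₂–N(CH₃)₃⁺ loses NR'₃: pKₐ(R'₃NH⁺) ≈ 10.7
CH₂=CHCH₂–OC(CH₃)₃ loses (CH₃)₃CO⁻: pKₐ(t-BuOH) ≈ 18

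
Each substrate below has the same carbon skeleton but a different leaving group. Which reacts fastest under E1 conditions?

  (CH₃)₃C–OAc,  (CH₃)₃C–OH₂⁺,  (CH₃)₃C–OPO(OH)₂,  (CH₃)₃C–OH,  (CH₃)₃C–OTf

The skeletons are identical, so relative rate is governed entirely by leaving-group ability.
A good leaving group is a weak base: the lower the pKₐ of its conjugate acid, the more readily it departs.
(CH₃)₃C–OTf loses OTf⁻: pKₐ(CF₃SO₃H (triflic acid)) ≈ -14
(CH₃)₃C–OH₂⁺ loses H₂O: pKₐ(H₃O⁺) ≈ -1.7
(CH₃)₃C–OPO(OH)₂ loses H₂PO₄⁻: pKₐ(H₃PO₄) ≈ 2.1
(CH₃)₃C–OAc loses AcO⁻: pKₐ(CH₃COOH) ≈ 4.8
(CH₃)₃C–OH loses OH⁻: pKₐ(H₂O) ≈ 15.7

(CH₃)₃C–OTf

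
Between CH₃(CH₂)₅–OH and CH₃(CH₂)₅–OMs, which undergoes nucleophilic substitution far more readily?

From CH₃(CH₂)₅–OH the departing group would be OH⁻ (pKₐ(H₂O) ≈ 15.7). Strong base; essentially never leaves without prior activation.
From CH₃(CH₂)₅–OMs the leaving group is OMs⁻ (pKₐ(CH₃SO₃H (MsOH)) ≈ -1.9). Resonance-delocalised alkanesulfonate.
(In practice CH₃(CH₂)₅–OMs is made from CH₃(CH₂)₅–OH by treatment with MsCl / Et₃N, converting the hydroxyl into a mesylate.)

CH₃(CH₂)₅–OMs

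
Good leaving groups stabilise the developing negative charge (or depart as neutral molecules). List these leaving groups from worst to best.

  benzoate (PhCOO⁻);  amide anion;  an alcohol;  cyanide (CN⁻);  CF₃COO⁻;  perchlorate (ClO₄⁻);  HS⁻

Leaving-group ability tracks the stability of the departed species; conjugate-acid pKₐ is the usual yardstick (lower pKₐ → better LG).
perchlorate (ClO₄⁻): pKₐ(HClO₄) ≈ -10
an alcohol: pKₐ(R'OH₂⁺) ≈ -2.4
CF₃COO⁻: pKₐ(CF₃COOH) ≈ 0.2
benzoate (PhCOO⁻): pKₐ(C₆H₅COOH) ≈ 4.2
HS⁻: pKₐ(H₂S) ≈ 7 — larger and more polarisable than the oxygen analogue
cyanide (CN⁻): pKₐ(HCN) ≈ 9.2
amide anion: pKₐ(NH₃) ≈ 38
Reversing gives the worst-to-best order requested.

amide anion < cyanide (CN⁻) < HS⁻ < benzoate (PhCOO⁻) < CF₃COO⁻ < an alcohol < perchlorate (ClO₄⁻)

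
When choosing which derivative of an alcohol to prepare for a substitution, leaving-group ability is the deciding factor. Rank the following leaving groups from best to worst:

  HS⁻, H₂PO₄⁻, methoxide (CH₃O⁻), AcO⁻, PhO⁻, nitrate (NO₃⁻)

A good leaving group is a weak base: the lower the pKₐ of its conjugate acid, the more readily it departs.
nitrate (NO₃⁻): pKₐ(HNO₃) ≈ -1.3
H₂PO₄⁻: pKₐ(H₃PO₄) ≈ 2.1
AcO⁻: pKₐ(CH₃COOH) ≈ 4.8
HS⁻: pKₐ(H₂S) ≈ 7
PhO⁻: pKₐ(C₆H₅OH (phenol)) ≈ 10
methoxide (CH₃O⁻): pKₐ(CH₃OH) ≈ 15.5

nitrate (NO₃⁻) > H₂PO₄⁻ > AcO⁻ > HS⁻ > PhO⁻ > methoxide (CH₃O⁻)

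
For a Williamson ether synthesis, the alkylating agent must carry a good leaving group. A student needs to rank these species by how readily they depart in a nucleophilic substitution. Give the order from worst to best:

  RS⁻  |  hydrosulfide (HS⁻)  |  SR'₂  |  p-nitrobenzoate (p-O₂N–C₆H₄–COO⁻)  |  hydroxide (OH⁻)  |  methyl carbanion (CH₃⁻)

Leaving-group ability tracks the stability of the departed species; conjugate-acid pKₐ is the usual yardstick (lower pKₐ → better LG).
SR'₂: pKₐ(R'₂SH⁺) ≈ -7
p-nitrobenzoate (p-O₂N–C₆H₄–COO⁻): pKₐ(p-nitrobenzoic acid) ≈ 3.4
hydrosulfide (HS⁻): pKₐ(H₂S) ≈ 7 — larger and more polarisable than the oxygen analogue
RS⁻: pKₐ(RSH (a thiol)) ≈ 10.5 — moderately basic; rarely leaves without activation
hydroxide (OH⁻): pKₐ(H₂O) ≈ 15.7
methyl carbanion (CH₃⁻): pKₐ(CH₄) ≈ 48 — unstabilised carbanion; the worst conceivable leaving group
Reversing gives the worst-to-best order requested.

methyl carbanion (CH₃⁻) < hydroxide (OH⁻) < RS⁻ < hydrosulfide (HS⁻) < p-nitrobenzoate (p-O₂N–C₆H₄–COO⁻) < SR'₂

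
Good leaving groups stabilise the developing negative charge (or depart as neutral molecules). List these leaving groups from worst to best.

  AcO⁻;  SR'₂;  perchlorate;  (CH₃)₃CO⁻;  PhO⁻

(CH₃)₃CO⁻ < PhO⁻ < AcO⁻ < SR'₂ < perchlorate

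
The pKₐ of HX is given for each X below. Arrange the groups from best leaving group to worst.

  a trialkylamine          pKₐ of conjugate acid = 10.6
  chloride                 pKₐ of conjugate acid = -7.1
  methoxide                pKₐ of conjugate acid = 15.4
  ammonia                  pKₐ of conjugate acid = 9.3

Lower conjugate-acid pKₐ ⇒ weaker base ⇒ better leaving group.
Sorting by the given values: chloride (-7.1), ammonia (9.3), a trialkylamine (10.6), methoxide (15.4).

chloride > ammonia > a trialkylamine > methoxide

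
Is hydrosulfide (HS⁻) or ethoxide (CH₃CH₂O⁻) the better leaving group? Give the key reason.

hydrosulfide (HS⁻)

hydrosulfide (HS⁻) is the better leaving group.
pKₐ(H₂S) ≈ 7 versus pKₐ(CH₃CH₂OH) ≈ 16: hydrosulfide (HS⁻) is the much weaker base.
Larger and more polarisable than the oxygen analogue.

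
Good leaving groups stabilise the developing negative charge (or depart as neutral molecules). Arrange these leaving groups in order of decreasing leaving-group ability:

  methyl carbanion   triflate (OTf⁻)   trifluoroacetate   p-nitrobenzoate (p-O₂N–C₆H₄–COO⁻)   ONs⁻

triflate (OTf⁻) > ONs⁻ > trifluoroacetate > p-nitrobenzoate (p-O₂N–C₆H₄–COO⁻) > methyl carbanion

The more stable X⁻ (or X) is on its own — i.e. the weaker a base it is — the better a leaving group it makes.
triflate (OTf⁻): pKₐ(CF₃SO₃H (triflic acid)) ≈ -14 — charge spread over three oxygens and a CF₃ group; the premier leaving group in synthesis
ONs⁻: pKₐ(p-O₂NC₆H₄SO₃H) ≈ -3.5 — p-nitro group further stabilises the sulfonate
trifluoroacetate: pKₐ(CF₃COOH) ≈ 0.2 — strongly electron-withdrawing CF₃ stabilises the carboxylate
p-nitrobenzoate (p-O₂N–C₆H₄–COO⁻): pKₐ(p-nitrobenzoic acid) ≈ 3.4
methyl carbanion: pKₐ(CH₄) ≈ 48 — unstabilised carbanion; the worst conceivable leaving group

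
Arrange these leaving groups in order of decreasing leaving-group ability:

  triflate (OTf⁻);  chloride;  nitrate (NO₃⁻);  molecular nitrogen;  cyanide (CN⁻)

Leaving-group ability tracks the stability of the departed species; conjugate-acid pKₐ is the usual yardstick (lower pKₐ → better LG).
molecular nitrogen: no meaningful conjugate acid; N₂ departs as an exceptionally stable neutral molecule
triflate (OTf⁻): pKₐ(CF₃SO₃H (triflic acid)) ≈ -14
chloride: pKₐ(HCl) ≈ -7 — moderately weak base
nitrate (NO₃⁻): pKₐ(HNO₃) ≈ -1.3 — resonance-delocalised over three oxygens
cyanide (CN⁻): pKₐ(HCN) ≈ 9.2 — sp carbon stabilises the charge somewhat, but still a poor LG

molecular nitrogen > triflate (OTf⁻) > chloride > nitrate (NO₃⁻) > cyanide (CN⁻)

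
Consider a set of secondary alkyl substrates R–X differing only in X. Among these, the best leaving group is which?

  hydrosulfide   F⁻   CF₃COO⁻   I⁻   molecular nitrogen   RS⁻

Rank by basicity of the departing species: weakest base leaves most easily.
molecular nitrogen: no meaningful conjugate acid; N₂ departs as an exceptionally stable neutral molecule
I⁻: pKₐ(HI) ≈ -10
CF₃COO⁻: pKₐ(CF₃COOH) ≈ 0.2
F⁻: pKₐ(HF) ≈ 3.2
hydrosulfide: pKₐ(H₂S) ≈ 7
RS⁻: pKₐ(RSH (a thiol)) ≈ 10.5

molecular nitrogen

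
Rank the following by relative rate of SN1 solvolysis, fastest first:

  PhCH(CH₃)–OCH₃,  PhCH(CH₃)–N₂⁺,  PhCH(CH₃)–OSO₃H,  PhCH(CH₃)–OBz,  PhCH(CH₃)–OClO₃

PhCH(CH₃)–N₂⁺ > PhCH(CH₃)–OClO₃ > PhCH(CH₃)–OSO₃H > PhCH(CH₃)–OBz > PhCH(CH₃)–OCH₃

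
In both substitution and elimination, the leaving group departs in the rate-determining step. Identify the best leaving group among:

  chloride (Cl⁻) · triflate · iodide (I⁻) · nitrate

triflate: pKₐ(CF₃SO₃H (triflic acid)) ≈ -14
iodide (I⁻): pKₐ(HI) ≈ -10
chloride (Cl⁻): pKₐ(HCl) ≈ -7
nitrate: pKₐ(HNO₃) ≈ -1.3

triflate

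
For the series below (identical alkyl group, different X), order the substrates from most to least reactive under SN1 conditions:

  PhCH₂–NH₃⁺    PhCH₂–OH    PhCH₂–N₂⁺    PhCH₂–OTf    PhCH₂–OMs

PhCH₂–N₂⁺ > PhCH₂–OTf > PhCH₂–OMs > PhCH₂–NH₃⁺ > PhCH₂–OH

With the same alkyl group throughout, only the leaving group differentiates the rates.
Rank by basicity of the departing species: weakest base leaves most easily.
PhCH₂–N₂⁺ loses N₂: no meaningful conjugate acid; N₂ departs as an exceptionally stable neutral molecule
PhCH₂–OTf loses OTf⁻: pKₐ(CF₃SO₃H (triflic acid)) ≈ -14
PhCH₂–OMs loses OMs⁻: pKₐ(CH₃SO₃H (MsOH)) ≈ -1.9
PhCH₂–NH₃⁺ loses NH₃: pKₐ(NH₄⁺) ≈ 9.2
PhCH₂–OH loses OH⁻: pKₐ(H₂O) ≈ 15.7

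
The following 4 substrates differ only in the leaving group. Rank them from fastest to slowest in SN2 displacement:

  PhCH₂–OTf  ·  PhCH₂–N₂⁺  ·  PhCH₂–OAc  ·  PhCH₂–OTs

PhCH₂–N₂⁺ > PhCH₂–OTf > PhCH₂–OTs > PhCH₂–OAc

Identical carbon frameworks mean the comparison reduces to leaving-group quality.
A good leaving group is a weak base: the lower the pKₐ of its conjugate acid, the more readily it departs.
PhCH₂–N₂⁺ loses N₂: no meaningful conjugate acid; N₂ departs as an exceptionally stable neutral molecule
PhCH₂–OTf loses OTf⁻: pKₐ(CF₃SO₃H (triflic acid)) ≈ -14
PhCH₂–OTs loses OTs⁻: pKₐ(p-CH₃C₆H₄SO₃H (TsOH)) ≈ -2.8
PhCH₂–OAc loses AcO⁻: pKₐ(CH₃COOH) ≈ 4.8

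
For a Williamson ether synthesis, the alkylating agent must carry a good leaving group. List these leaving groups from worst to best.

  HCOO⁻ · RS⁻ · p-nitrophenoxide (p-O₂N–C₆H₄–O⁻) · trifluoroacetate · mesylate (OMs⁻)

RS⁻ < p-nitrophenoxide (p-O₂N–C₆H₄–O⁻) < HCOO⁻ < trifluoroacetate < mesylate (OMs⁻)

A good leaving group is a weak base: the lower the pKₐ of its conjugate acid, the more readily it departs.
mesylate (OMs⁻): pKₐ(CH₃SO₃H (MsOH)) ≈ -1.9
trifluoroacetate: pKₐ(CF₃COOH) ≈ 0.2 — strongly electron-withdrawing CF₃ stabilises the carboxylate
HCOO⁻: pKₐ(HCOOH) ≈ 3.8 — resonance-stabilised carboxylate
p-nitrophenoxide (p-O₂N–C₆H₄–O⁻): pKₐ(p-nitrophenol) ≈ 7.2 — nitro group delocalises the charge; the classic chromogenic LG
RS⁻: pKₐ(RSH (a thiol)) ≈ 10.5 — moderately basic; rarely leaves without activation
Listed from poorest to best leaving group as asked.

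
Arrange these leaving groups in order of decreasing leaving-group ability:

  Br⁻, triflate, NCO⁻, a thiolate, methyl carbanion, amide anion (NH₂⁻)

triflate > Br⁻ > NCO⁻ > a thiolate > amide anion (NH₂⁻) > methyl carbanion

Leaving-group ability tracks the stability of the departed species; conjugate-acid pKₐ is the usual yardstick (lower pKₐ → better LG).
triflate: pKₐ(CF₃SO₃H (triflic acid)) ≈ -14 — charge spread over three oxygens and a CF₃ group; the premier leaving group in synthesis
Br⁻: pKₐ(HBr) ≈ -9 — weak base; good leaving group
NCO⁻: pKₐ(HOCN) ≈ 3.5 — resonance between N and O
a thiolate: pKₐ(RSH (a thiol)) ≈ 10.5 — moderately basic; rarely leaves without activation
amide anion (NH₂⁻): pKₐ(NH₃) ≈ 38
methyl carbanion: pKₐ(CH₄) ≈ 48 — unstabilised carbanion; the worst conceivable leaving group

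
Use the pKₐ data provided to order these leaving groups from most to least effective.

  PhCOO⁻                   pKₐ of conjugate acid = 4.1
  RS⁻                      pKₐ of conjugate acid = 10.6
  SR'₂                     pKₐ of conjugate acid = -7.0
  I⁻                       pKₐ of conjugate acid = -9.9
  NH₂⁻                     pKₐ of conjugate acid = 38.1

Lower conjugate-acid pKₐ ⇒ weaker base ⇒ better leaving group.
Sorting by the given values: I⁻ (-9.9), SR'₂ (-7.0), PhCOO⁻ (4.1), RS⁻ (10.6), NH₂⁻ (38.1).

I⁻ > SR'₂ > PhCOO⁻ > RS⁻ > NH₂⁻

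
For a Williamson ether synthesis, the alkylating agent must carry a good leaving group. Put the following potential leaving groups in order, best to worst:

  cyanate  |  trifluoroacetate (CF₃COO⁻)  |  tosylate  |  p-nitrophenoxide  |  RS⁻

tosylate > trifluoroacetate (CF₃COO⁻) > cyanate > p-nitrophenoxide > RS⁻

tosylate: pKₐ(p-CH₃C₆H₄SO₃H (TsOH)) ≈ -2.8 — resonance-delocalised arenesulfonate
trifluoroacetate (CF₃COO⁻): pKₐ(CF₃COOH) ≈ 0.2 — strongly electron-withdrawing CF₃ stabilises the carboxylate
cyanate: pKₐ(HOCN) ≈ 3.5 — resonance between N and O
p-nitrophenoxide: pKₐ(p-nitrophenol) ≈ 7.2
RS⁻: pKₐ(RSH (a thiol)) ≈ 10.5 — moderately basic; rarely leaves without activation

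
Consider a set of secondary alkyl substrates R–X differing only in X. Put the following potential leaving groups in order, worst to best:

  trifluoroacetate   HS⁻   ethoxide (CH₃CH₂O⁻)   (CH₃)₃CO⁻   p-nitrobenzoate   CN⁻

A good leaving group is a weak base: the lower the pKₐ of its conjugate acid, the more readily it departs.
trifluoroacetate: pKₐ(CF₃COOH) ≈ 0.2 — strongly electron-withdrawing CF₃ stabilises the carboxylate
p-nitrobenzoate: pKₐ(p-nitrobenzoic acid) ≈ 3.4 — electron-withdrawing nitro group stabilises the carboxylate
HS⁻: pKₐ(H₂S) ≈ 7 — larger and more polarisable than the oxygen analogue
CN⁻: pKₐ(HCN) ≈ 9.2 — sp carbon stabilises the charge somewhat, but still a poor LG
ethoxide (CH₃CH₂O⁻): pKₐ(CH₃CH₂OH) ≈ 16 — strong base; alkoxides do not leave unassisted
(CH₃)₃CO⁻: pKₐ(t-BuOH) ≈ 18 — bulky, strongly basic alkoxide
Listed from poorest to best leaving group as asked.

(CH₃)₃CO⁻ < ethoxide (CH₃CH₂O⁻) < CN⁻ < HS⁻ < p-nitrobenzoate < trifluoroacetate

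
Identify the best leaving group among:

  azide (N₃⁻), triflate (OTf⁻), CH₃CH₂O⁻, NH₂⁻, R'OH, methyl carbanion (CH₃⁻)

Rank by basicity of the departing species: weakest base leaves most easily.
triflate (OTf⁻): pKₐ(CF₃SO₃H (triflic acid)) ≈ -14
R'OH: pKₐ(R'OH₂⁺) ≈ -2.4
azide (N₃⁻): pKₐ(HN₃) ≈ 4.7
CH₃CH₂O⁻: pKₐ(CH₃CH₂OH) ≈ 16
NH₂⁻: pKₐ(NH₃) ≈ 38
methyl carbanion (CH₃⁻): pKₐ(CH₄) ≈ 48

triflate (OTf⁻)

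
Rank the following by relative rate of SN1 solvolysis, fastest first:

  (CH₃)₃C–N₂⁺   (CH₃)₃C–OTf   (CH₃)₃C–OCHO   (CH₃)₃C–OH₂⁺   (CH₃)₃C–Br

(CH₃)₃C–N₂⁺ > (CH₃)₃C–OTf > (CH₃)₃C–Br > (CH₃)₃C–OH₂⁺ > (CH₃)₃C–OCHO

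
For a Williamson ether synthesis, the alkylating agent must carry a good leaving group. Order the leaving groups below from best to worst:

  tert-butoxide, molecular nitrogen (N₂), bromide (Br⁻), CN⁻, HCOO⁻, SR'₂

molecular nitrogen (N₂) > bromide (Br⁻) > SR'₂ > HCOO⁻ > CN⁻ > tert-butoxide

molecular nitrogen (N₂): no meaningful conjugate acid; N₂ departs as an exceptionally stable neutral molecule
bromide (Br⁻): pKₐ(HBr) ≈ -9
SR'₂: pKₐ(R'₂SH⁺) ≈ -7
HCOO⁻: pKₐ(HCOOH) ≈ 3.8
CN⁻: pKₐ(HCN) ≈ 9.2
tert-butoxide: pKₐ(t-BuOH) ≈ 18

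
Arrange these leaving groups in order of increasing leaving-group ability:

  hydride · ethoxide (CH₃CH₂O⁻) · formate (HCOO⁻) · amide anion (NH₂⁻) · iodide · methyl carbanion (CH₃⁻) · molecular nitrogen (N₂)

methyl carbanion (CH₃⁻) < amide anion (NH₂⁻) < hydride < ethoxide (CH₃CH₂O⁻) < formate (HCOO⁻) < iodide < molecular nitrogen (N₂)

molecular nitrogen (N₂): no meaningful conjugate acid; N₂ departs as an exceptionally stable neutral molecule
iodide: pKₐ(HI) ≈ -10 — large, highly polarisable; very weak base
formate (HCOO⁻): pKₐ(HCOOH) ≈ 3.8
ethoxide (CH₃CH₂O⁻): pKₐ(CH₃CH₂OH) ≈ 16
hydride: pKₐ(H₂) ≈ 36 — extremely strong base; leaves only in special hydride-transfer contexts
amide anion (NH₂⁻): pKₐ(NH₃) ≈ 38 — extremely strong base; never a leaving group
methyl carbanion (CH₃⁻): pKₐ(CH₄) ≈ 48 — unstabilised carbanion; the worst conceivable leaving group
Reversing gives the worst-to-best order requested.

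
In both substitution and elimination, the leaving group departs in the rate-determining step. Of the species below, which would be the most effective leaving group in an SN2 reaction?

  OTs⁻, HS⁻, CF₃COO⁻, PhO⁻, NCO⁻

OTs⁻

Leaving-group ability tracks the stability of the departed species; conjugate-acid pKₐ is the usual yardstick (lower pKₐ → better LG).
OTs⁻: pKₐ(p-CH₃C₆H₄SO₃H (TsOH)) ≈ -2.8
CF₃COO⁻: pKₐ(CF₃COOH) ≈ 0.2
NCO⁻: pKₐ(HOCN) ≈ 3.5
HS⁻: pKₐ(H₂S) ≈ 7
PhO⁻: pKₐ(C₆H₅OH (phenol)) ≈ 10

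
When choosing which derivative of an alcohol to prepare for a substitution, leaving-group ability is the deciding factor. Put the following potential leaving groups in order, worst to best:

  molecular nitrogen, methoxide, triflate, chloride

methoxide < chloride < triflate < molecular nitrogen

molecular nitrogen: no meaningful conjugate acid; N₂ departs as an exceptionally stable neutral molecule
triflate: pKₐ(CF₃SO₃H (triflic acid)) ≈ -14
chloride: pKₐ(HCl) ≈ -7
methoxide: pKₐ(CH₃OH) ≈ 15.5
The question asks for worst first, so the sequence is read in increasing leaving-group ability.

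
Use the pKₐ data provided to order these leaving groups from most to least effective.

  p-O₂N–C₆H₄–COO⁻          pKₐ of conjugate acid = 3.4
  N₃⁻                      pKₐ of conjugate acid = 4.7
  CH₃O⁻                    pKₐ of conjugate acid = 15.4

p-O₂N–C₆H₄–COO⁻ > N₃⁻ > CH₃O⁻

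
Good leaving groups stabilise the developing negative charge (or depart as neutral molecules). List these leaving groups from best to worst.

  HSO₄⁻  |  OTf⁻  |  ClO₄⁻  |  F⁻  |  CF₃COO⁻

OTf⁻ > ClO₄⁻ > HSO₄⁻ > CF₃COO⁻ > F⁻

A good leaving group is a weak base: the lower the pKₐ of its conjugate acid, the more readily it departs.
OTf⁻: pKₐ(CF₃SO₃H (triflic acid)) ≈ -14 — charge spread over three oxygens and a CF₃ group; the premier leaving group in synthesis
ClO₄⁻: pKₐ(HClO₄) ≈ -10 — extremely weak base; rarely used for safety reasons
HSO₄⁻: pKₐ(H₂SO₄) ≈ -3 — conjugate base of a strong mineral acid
CF₃COO⁻: pKₐ(CF₃COOH) ≈ 0.2 — strongly electron-withdrawing CF₃ stabilises the carboxylate
F⁻: pKₐ(HF) ≈ 3.2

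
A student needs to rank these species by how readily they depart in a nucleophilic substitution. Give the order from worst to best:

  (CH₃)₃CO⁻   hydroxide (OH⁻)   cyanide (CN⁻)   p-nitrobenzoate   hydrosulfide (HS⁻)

Leaving-group ability tracks the stability of the departed species; conjugate-acid pKₐ is the usual yardstick (lower pKₐ → better LG).
p-nitrobenzoate: pKₐ(p-nitrobenzoic acid) ≈ 3.4 — electron-withdrawing nitro group stabilises the carboxylate
hydrosulfide (HS⁻): pKₐ(H₂S) ≈ 7
cyanide (CN⁻): pKₐ(HCN) ≈ 9.2 — sp carbon stabilises the charge somewhat, but still a poor LG
hydroxide (OH⁻): pKₐ(H₂O) ≈ 15.7 — strong base; essentially never leaves without prior activation
(CH₃)₃CO⁻: pKₐ(t-BuOH) ≈ 18 — bulky, strongly basic alkoxide
Listed from poorest to best leaving group as asked.

(CH₃)₃CO⁻ < hydroxide (OH⁻) < cyanide (CN⁻) < hydrosulfide (HS⁻) < p-nitrobenzoate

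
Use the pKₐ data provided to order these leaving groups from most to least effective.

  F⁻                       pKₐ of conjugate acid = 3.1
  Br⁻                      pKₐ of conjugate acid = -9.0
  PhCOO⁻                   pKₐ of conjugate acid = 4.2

Br⁻ > F⁻ > PhCOO⁻

Lower conjugate-acid pKₐ ⇒ weaker base ⇒ better leaving group.
Sorting by the given values: Br⁻ (-9.0), F⁻ (3.1), PhCOO⁻ (4.2).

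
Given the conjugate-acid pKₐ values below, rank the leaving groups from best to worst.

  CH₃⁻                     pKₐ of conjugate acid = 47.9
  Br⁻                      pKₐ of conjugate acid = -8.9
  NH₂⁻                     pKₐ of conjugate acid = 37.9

Br⁻ > NH₂⁻ > CH₃⁻

Lower conjugate-acid pKₐ ⇒ weaker base ⇒ better leaving group.
Sorting by the given values: Br⁻ (-8.9), NH₂⁻ (37.9), CH₃⁻ (47.9).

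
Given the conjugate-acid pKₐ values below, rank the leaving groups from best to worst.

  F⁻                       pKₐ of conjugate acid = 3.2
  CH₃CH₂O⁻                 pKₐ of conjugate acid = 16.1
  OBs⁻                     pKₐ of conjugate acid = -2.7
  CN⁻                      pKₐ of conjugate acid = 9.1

OBs⁻ > F⁻ > CN⁻ > CH₃CH₂O⁻

Lower conjugate-acid pKₐ ⇒ weaker base ⇒ better leaving group.
Sorting by the given values: OBs⁻ (-2.7), F⁻ (3.2), CN⁻ (9.1), CH₃CH₂O⁻ (16.1).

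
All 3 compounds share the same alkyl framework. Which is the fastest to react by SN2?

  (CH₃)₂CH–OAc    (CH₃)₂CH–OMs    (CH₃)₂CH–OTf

The skeletons are identical, so relative rate is governed entirely by leaving-group ability.
Leaving-group ability tracks the stability of the departed species; conjugate-acid pKₐ is the usual yardstick (lower pKₐ → better LG).
(CH₃)₂CH–OTf loses OTf⁻: pKₐ(CF₃SO₃H (triflic acid)) ≈ -14
(CH₃)₂CH–OMs loses OMs⁻: pKₐ(CH₃SO₃H (MsOH)) ≈ -1.9
(CH₃)₂CH–OAc loses AcO⁻: pKₐ(CH₃COOH) ≈ 4.8

(CH₃)₂CH–OTf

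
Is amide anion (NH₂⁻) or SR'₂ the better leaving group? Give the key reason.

SR'₂

SR'₂ is the better leaving group.
pKₐ(R'₂SH⁺) ≈ -7 versus pKₐ(NH₃) ≈ 38: SR'₂ is the much weaker base.
Neutral; leaves from a sulfonium salt (R–SR'₂⁺).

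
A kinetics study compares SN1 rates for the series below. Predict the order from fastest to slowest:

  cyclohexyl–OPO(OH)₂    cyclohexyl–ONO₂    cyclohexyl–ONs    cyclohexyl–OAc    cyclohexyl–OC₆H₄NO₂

cyclohexyl–ONs > cyclohexyl–ONO₂ > cyclohexyl–OPO(OH)₂ > cyclohexyl–OAc > cyclohexyl–OC₆H₄NO₂

With the same alkyl group throughout, only the leaving group differentiates the rates.
The more stable X⁻ (or X) is on its own — i.e. the weaker a base it is — the better a leaving group it makes.
cyclohexyl–ONs loses ONs⁻: pKₐ(p-O₂NC₆H₄SO₃H) ≈ -3.5
cyclohexyl–ONO₂ loses NO₃⁻: pKₐ(HNO₃) ≈ -1.3
cyclohexyl–OPO(OH)₂ loses H₂PO₄⁻: pKₐ(H₃PO₄) ≈ 2.1
cyclohexyl–OAc loses AcO⁻: pKₐ(CH₃COOH) ≈ 4.8
cyclohexyl–OC₆H₄NO₂ loses p-O₂N–C₆H₄–O⁻: pKₐ(p-nitrophenol) ≈ 7.2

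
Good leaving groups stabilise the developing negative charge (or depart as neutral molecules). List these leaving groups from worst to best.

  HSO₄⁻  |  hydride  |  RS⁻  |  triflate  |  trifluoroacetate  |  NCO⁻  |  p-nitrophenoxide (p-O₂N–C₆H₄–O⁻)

triflate: pKₐ(CF₃SO₃H (triflic acid)) ≈ -14
HSO₄⁻: pKₐ(H₂SO₄) ≈ -3
trifluoroacetate: pKₐ(CF₃COOH) ≈ 0.2
NCO⁻: pKₐ(HOCN) ≈ 3.5
p-nitrophenoxide (p-O₂N–C₆H₄–O⁻): pKₐ(p-nitrophenol) ≈ 7.2
RS⁻: pKₐ(RSH (a thiol)) ≈ 10.5
hydride: pKₐ(H₂) ≈ 36
Reversing gives the worst-to-best order requested.

hydride < RS⁻ < p-nitrophenoxide (p-O₂N–C₆H₄–O⁻) < NCO⁻ < trifluoroacetate < HSO₄⁻ < triflate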